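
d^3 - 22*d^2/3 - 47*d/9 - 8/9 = (d - 8)*(d + 1/3)^2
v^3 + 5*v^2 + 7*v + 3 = (v + 1)^2*(v + 3)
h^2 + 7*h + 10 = (h + 2)*(h + 5)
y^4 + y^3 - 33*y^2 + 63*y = y*(y - 3)^2*(y + 7)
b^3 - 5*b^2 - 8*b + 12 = (b - 6)*(b - 1)*(b + 2)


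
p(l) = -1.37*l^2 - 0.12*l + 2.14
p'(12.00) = -33.00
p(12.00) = -196.58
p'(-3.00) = 8.10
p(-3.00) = -9.83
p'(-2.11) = 5.66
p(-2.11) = -3.71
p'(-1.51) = 4.02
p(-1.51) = -0.80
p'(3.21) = -8.92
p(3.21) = -12.36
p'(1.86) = -5.22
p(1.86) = -2.82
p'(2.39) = -6.67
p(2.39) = -5.97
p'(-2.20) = 5.91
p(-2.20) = -4.23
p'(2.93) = -8.15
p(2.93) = -9.97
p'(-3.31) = 8.95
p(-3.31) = -12.47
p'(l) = -2.74*l - 0.12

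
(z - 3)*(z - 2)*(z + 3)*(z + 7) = z^4 + 5*z^3 - 23*z^2 - 45*z + 126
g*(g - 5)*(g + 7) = g^3 + 2*g^2 - 35*g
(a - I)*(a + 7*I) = a^2 + 6*I*a + 7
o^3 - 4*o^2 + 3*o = o*(o - 3)*(o - 1)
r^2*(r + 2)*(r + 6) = r^4 + 8*r^3 + 12*r^2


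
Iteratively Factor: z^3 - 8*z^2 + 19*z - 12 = (z - 4)*(z^2 - 4*z + 3) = (z - 4)*(z - 3)*(z - 1)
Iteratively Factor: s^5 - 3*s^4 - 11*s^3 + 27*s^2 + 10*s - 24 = (s + 1)*(s^4 - 4*s^3 - 7*s^2 + 34*s - 24) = (s - 1)*(s + 1)*(s^3 - 3*s^2 - 10*s + 24) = (s - 4)*(s - 1)*(s + 1)*(s^2 + s - 6) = (s - 4)*(s - 2)*(s - 1)*(s + 1)*(s + 3)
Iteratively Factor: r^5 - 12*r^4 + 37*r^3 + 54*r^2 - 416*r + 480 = (r + 3)*(r^4 - 15*r^3 + 82*r^2 - 192*r + 160) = (r - 4)*(r + 3)*(r^3 - 11*r^2 + 38*r - 40) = (r - 5)*(r - 4)*(r + 3)*(r^2 - 6*r + 8) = (r - 5)*(r - 4)^2*(r + 3)*(r - 2)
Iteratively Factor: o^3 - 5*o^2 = (o - 5)*(o^2) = o*(o - 5)*(o)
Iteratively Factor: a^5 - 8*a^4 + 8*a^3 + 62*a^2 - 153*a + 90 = (a - 2)*(a^4 - 6*a^3 - 4*a^2 + 54*a - 45) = (a - 3)*(a - 2)*(a^3 - 3*a^2 - 13*a + 15) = (a - 3)*(a - 2)*(a - 1)*(a^2 - 2*a - 15) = (a - 3)*(a - 2)*(a - 1)*(a + 3)*(a - 5)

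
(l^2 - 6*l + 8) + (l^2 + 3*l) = 2*l^2 - 3*l + 8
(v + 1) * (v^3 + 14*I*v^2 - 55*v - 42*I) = v^4 + v^3 + 14*I*v^3 - 55*v^2 + 14*I*v^2 - 55*v - 42*I*v - 42*I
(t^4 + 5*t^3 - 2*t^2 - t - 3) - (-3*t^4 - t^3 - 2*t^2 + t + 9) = 4*t^4 + 6*t^3 - 2*t - 12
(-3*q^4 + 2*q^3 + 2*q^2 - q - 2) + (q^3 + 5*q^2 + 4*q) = -3*q^4 + 3*q^3 + 7*q^2 + 3*q - 2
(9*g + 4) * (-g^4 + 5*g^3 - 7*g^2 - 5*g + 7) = -9*g^5 + 41*g^4 - 43*g^3 - 73*g^2 + 43*g + 28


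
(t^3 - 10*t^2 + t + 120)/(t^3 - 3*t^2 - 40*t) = (t^2 - 2*t - 15)/(t*(t + 5))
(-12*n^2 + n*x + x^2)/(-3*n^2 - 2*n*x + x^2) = (4*n + x)/(n + x)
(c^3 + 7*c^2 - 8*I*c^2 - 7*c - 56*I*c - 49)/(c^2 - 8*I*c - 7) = c + 7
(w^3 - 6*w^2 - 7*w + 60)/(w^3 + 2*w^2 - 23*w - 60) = (w - 4)/(w + 4)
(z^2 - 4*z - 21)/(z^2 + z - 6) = (z - 7)/(z - 2)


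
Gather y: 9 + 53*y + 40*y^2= 40*y^2 + 53*y + 9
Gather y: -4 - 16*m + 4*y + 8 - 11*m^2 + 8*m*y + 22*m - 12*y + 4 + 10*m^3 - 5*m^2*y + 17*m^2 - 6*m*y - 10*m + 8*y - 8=10*m^3 + 6*m^2 - 4*m + y*(-5*m^2 + 2*m)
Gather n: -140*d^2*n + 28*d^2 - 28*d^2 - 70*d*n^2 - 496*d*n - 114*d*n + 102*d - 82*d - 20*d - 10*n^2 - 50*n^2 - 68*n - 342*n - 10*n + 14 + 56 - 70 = n^2*(-70*d - 60) + n*(-140*d^2 - 610*d - 420)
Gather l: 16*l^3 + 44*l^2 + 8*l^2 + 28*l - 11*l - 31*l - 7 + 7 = 16*l^3 + 52*l^2 - 14*l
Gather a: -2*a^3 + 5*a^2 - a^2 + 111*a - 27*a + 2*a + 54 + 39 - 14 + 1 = -2*a^3 + 4*a^2 + 86*a + 80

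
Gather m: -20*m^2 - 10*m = -20*m^2 - 10*m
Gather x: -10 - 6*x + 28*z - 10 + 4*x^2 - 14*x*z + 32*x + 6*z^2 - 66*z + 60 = 4*x^2 + x*(26 - 14*z) + 6*z^2 - 38*z + 40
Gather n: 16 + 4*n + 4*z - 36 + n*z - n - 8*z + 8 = n*(z + 3) - 4*z - 12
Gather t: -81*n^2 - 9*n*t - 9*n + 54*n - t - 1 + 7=-81*n^2 + 45*n + t*(-9*n - 1) + 6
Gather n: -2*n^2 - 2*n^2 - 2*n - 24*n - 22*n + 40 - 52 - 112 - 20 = -4*n^2 - 48*n - 144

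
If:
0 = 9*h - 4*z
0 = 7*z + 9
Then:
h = -4/7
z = -9/7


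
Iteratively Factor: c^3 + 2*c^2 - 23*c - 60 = (c + 4)*(c^2 - 2*c - 15) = (c + 3)*(c + 4)*(c - 5)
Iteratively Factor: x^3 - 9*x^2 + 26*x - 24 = (x - 3)*(x^2 - 6*x + 8) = (x - 3)*(x - 2)*(x - 4)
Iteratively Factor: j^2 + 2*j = (j)*(j + 2)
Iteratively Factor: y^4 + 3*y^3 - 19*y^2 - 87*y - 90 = (y - 5)*(y^3 + 8*y^2 + 21*y + 18) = (y - 5)*(y + 3)*(y^2 + 5*y + 6) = (y - 5)*(y + 2)*(y + 3)*(y + 3)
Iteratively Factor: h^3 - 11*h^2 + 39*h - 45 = (h - 3)*(h^2 - 8*h + 15) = (h - 3)^2*(h - 5)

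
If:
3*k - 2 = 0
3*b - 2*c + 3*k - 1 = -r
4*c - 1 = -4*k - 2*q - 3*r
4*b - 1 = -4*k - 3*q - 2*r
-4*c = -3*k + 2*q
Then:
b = 26/45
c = 34/45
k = 2/3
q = -23/45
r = -11/9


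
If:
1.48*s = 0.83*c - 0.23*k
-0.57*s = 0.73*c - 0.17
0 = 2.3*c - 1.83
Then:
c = 0.80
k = 7.51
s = -0.72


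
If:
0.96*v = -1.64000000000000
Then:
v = -1.71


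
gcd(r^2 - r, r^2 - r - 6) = 1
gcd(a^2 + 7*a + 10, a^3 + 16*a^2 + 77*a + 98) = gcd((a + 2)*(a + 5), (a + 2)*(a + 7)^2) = a + 2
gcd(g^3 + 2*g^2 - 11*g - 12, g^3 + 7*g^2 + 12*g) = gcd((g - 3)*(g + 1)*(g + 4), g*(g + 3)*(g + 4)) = g + 4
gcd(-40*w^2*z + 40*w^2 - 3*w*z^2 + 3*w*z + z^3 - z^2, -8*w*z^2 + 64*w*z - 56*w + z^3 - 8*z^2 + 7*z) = -8*w*z + 8*w + z^2 - z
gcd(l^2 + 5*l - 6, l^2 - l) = l - 1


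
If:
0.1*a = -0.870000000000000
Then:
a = -8.70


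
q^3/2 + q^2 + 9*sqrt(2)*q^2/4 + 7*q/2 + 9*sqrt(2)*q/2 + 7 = (q/2 + 1)*(q + sqrt(2))*(q + 7*sqrt(2)/2)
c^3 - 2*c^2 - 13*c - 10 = (c - 5)*(c + 1)*(c + 2)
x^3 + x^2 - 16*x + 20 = (x - 2)^2*(x + 5)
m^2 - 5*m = m*(m - 5)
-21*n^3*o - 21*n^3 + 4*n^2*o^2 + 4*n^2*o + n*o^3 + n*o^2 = (-3*n + o)*(7*n + o)*(n*o + n)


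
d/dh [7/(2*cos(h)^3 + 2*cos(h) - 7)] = 14*(7*sin(h) + 3*sin(3*h))/(-7*cos(h) - cos(3*h) + 14)^2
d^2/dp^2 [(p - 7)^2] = 2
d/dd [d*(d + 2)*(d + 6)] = 3*d^2 + 16*d + 12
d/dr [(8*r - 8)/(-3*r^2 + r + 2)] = 24/(9*r^2 + 12*r + 4)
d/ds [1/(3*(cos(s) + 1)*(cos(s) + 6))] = (2*cos(s) + 7)*sin(s)/(3*(cos(s) + 1)^2*(cos(s) + 6)^2)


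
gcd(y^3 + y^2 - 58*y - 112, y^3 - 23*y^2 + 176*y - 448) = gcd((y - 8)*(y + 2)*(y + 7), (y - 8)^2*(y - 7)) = y - 8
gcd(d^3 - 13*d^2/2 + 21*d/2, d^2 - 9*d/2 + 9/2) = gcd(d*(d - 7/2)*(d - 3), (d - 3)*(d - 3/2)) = d - 3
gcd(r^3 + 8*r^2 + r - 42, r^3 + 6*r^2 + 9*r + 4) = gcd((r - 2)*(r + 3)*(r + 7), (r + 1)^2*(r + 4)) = 1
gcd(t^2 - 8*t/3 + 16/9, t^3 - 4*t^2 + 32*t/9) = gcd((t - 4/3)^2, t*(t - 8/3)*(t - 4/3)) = t - 4/3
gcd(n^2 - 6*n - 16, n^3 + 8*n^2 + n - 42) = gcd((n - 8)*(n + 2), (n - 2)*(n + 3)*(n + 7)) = 1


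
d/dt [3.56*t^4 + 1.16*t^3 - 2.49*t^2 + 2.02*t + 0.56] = 14.24*t^3 + 3.48*t^2 - 4.98*t + 2.02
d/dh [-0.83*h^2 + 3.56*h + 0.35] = 3.56 - 1.66*h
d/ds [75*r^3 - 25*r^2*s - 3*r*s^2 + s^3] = -25*r^2 - 6*r*s + 3*s^2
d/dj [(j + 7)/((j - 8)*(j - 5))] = (-j^2 - 14*j + 131)/(j^4 - 26*j^3 + 249*j^2 - 1040*j + 1600)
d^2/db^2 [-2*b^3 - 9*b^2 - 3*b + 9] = -12*b - 18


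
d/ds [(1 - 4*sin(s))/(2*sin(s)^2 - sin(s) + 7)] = (8*sin(s)^2 - 4*sin(s) - 27)*cos(s)/(-sin(s) - cos(2*s) + 8)^2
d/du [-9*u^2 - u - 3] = -18*u - 1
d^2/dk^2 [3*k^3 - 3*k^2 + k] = 18*k - 6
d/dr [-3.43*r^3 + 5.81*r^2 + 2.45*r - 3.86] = -10.29*r^2 + 11.62*r + 2.45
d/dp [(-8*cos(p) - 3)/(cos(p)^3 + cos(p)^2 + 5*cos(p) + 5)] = (-16*cos(p)^3 - 17*cos(p)^2 - 6*cos(p) + 25)*sin(p)/((sin(p)^2 - 6)^2*(cos(p) + 1)^2)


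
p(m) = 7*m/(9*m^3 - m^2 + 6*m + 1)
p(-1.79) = 0.19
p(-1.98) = 0.16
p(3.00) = 0.08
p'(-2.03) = 0.13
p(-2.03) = 0.16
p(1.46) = 0.29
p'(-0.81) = 0.91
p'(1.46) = -0.29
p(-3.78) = 0.05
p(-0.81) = 0.61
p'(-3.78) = 0.03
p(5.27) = 0.03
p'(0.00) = 7.00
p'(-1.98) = 0.14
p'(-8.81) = 0.00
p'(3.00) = -0.05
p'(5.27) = -0.01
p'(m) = 7*m*(-27*m^2 + 2*m - 6)/(9*m^3 - m^2 + 6*m + 1)^2 + 7/(9*m^3 - m^2 + 6*m + 1) = 7*(-18*m^3 + m^2 + 1)/(81*m^6 - 18*m^5 + 109*m^4 + 6*m^3 + 34*m^2 + 12*m + 1)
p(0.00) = 0.00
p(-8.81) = 0.01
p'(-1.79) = 0.18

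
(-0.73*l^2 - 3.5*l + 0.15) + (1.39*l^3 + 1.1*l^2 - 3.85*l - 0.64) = 1.39*l^3 + 0.37*l^2 - 7.35*l - 0.49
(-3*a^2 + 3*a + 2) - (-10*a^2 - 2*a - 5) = 7*a^2 + 5*a + 7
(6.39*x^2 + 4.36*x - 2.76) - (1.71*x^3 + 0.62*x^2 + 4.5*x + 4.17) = -1.71*x^3 + 5.77*x^2 - 0.14*x - 6.93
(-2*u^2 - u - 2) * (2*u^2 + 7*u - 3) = -4*u^4 - 16*u^3 - 5*u^2 - 11*u + 6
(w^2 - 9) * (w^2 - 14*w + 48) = w^4 - 14*w^3 + 39*w^2 + 126*w - 432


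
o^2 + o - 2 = (o - 1)*(o + 2)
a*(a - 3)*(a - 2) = a^3 - 5*a^2 + 6*a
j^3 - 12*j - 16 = (j - 4)*(j + 2)^2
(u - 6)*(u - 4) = u^2 - 10*u + 24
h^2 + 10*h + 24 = (h + 4)*(h + 6)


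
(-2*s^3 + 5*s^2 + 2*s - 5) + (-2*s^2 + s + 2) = -2*s^3 + 3*s^2 + 3*s - 3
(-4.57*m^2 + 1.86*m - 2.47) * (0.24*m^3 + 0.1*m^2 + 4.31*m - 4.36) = -1.0968*m^5 - 0.0106000000000001*m^4 - 20.1035*m^3 + 27.6948*m^2 - 18.7553*m + 10.7692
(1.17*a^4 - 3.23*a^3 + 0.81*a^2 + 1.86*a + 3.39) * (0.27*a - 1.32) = 0.3159*a^5 - 2.4165*a^4 + 4.4823*a^3 - 0.567*a^2 - 1.5399*a - 4.4748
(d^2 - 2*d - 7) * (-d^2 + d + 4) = -d^4 + 3*d^3 + 9*d^2 - 15*d - 28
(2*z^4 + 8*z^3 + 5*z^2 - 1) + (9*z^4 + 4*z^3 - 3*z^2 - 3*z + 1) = 11*z^4 + 12*z^3 + 2*z^2 - 3*z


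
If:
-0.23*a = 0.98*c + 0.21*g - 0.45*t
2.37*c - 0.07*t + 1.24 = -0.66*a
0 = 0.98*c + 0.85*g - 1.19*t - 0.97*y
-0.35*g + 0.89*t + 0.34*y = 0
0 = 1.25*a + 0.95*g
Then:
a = -1.95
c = 0.03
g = 2.57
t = 0.26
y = 1.96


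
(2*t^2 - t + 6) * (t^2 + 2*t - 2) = 2*t^4 + 3*t^3 + 14*t - 12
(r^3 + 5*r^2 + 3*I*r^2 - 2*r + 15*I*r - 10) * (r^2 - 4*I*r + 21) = r^5 + 5*r^4 - I*r^4 + 31*r^3 - 5*I*r^3 + 155*r^2 + 71*I*r^2 - 42*r + 355*I*r - 210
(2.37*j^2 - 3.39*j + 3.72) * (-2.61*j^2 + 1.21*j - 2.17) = -6.1857*j^4 + 11.7156*j^3 - 18.954*j^2 + 11.8575*j - 8.0724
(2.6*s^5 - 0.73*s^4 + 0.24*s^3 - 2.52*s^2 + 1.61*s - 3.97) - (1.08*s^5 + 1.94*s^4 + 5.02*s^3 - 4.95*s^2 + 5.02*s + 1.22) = 1.52*s^5 - 2.67*s^4 - 4.78*s^3 + 2.43*s^2 - 3.41*s - 5.19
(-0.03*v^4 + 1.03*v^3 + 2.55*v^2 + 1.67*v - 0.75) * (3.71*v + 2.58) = -0.1113*v^5 + 3.7439*v^4 + 12.1179*v^3 + 12.7747*v^2 + 1.5261*v - 1.935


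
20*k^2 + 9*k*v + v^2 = (4*k + v)*(5*k + v)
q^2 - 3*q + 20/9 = (q - 5/3)*(q - 4/3)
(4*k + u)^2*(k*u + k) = 16*k^3*u + 16*k^3 + 8*k^2*u^2 + 8*k^2*u + k*u^3 + k*u^2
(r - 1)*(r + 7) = r^2 + 6*r - 7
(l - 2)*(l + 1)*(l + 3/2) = l^3 + l^2/2 - 7*l/2 - 3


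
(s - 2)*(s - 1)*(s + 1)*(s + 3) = s^4 + s^3 - 7*s^2 - s + 6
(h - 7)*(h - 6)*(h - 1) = h^3 - 14*h^2 + 55*h - 42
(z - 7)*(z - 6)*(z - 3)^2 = z^4 - 19*z^3 + 129*z^2 - 369*z + 378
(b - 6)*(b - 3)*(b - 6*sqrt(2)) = b^3 - 9*b^2 - 6*sqrt(2)*b^2 + 18*b + 54*sqrt(2)*b - 108*sqrt(2)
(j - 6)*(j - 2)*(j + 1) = j^3 - 7*j^2 + 4*j + 12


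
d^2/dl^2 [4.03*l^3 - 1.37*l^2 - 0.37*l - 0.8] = 24.18*l - 2.74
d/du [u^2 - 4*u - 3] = 2*u - 4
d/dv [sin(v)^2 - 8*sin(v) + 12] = 2*(sin(v) - 4)*cos(v)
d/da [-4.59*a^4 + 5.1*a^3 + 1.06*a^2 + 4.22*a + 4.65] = -18.36*a^3 + 15.3*a^2 + 2.12*a + 4.22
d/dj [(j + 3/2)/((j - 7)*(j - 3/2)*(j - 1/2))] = 2*(-16*j^3 + 36*j^2 + 216*j - 219)/(16*j^6 - 288*j^5 + 1768*j^4 - 4416*j^3 + 4993*j^2 - 2478*j + 441)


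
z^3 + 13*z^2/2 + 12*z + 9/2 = (z + 1/2)*(z + 3)^2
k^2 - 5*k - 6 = (k - 6)*(k + 1)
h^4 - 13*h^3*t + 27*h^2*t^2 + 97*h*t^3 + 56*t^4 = (h - 8*t)*(h - 7*t)*(h + t)^2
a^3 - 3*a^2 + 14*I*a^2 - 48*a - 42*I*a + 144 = (a - 3)*(a + 6*I)*(a + 8*I)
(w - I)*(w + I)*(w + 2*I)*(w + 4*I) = w^4 + 6*I*w^3 - 7*w^2 + 6*I*w - 8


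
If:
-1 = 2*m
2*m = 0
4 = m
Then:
No Solution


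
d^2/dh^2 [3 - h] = 0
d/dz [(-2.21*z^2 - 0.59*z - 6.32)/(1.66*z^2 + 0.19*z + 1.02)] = (0.5595*z^2 + 16.474*z + 0.599)/(2.7556*z^4 + 0.6308*z^3 + 3.4225*z^2 + 0.3876*z + 1.0404)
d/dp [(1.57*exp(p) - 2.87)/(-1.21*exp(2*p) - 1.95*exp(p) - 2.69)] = (1.8997*exp(2*p) - 6.9454*exp(p) - 9.8198)*exp(p)/(1.4641*exp(4*p) + 4.719*exp(3*p) + 10.3123*exp(2*p) + 10.491*exp(p) + 7.2361)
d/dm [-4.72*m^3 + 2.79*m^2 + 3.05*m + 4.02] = -14.16*m^2 + 5.58*m + 3.05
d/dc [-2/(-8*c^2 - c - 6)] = 2*(-16*c - 1)/(8*c^2 + c + 6)^2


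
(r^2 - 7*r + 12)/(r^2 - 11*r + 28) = (r - 3)/(r - 7)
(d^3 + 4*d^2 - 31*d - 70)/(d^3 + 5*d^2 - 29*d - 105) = (d + 2)/(d + 3)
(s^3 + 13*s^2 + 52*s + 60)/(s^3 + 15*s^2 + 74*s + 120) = (s + 2)/(s + 4)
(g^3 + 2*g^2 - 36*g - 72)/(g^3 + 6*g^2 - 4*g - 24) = (g - 6)/(g - 2)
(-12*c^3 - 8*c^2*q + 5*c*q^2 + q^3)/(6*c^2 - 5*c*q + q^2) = (6*c^2 + 7*c*q + q^2)/(-3*c + q)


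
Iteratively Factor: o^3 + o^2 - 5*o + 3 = (o + 3)*(o^2 - 2*o + 1) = (o - 1)*(o + 3)*(o - 1)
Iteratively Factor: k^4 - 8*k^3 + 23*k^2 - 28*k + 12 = (k - 3)*(k^3 - 5*k^2 + 8*k - 4) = (k - 3)*(k - 2)*(k^2 - 3*k + 2) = (k - 3)*(k - 2)^2*(k - 1)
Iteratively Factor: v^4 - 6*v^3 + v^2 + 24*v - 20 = (v + 2)*(v^3 - 8*v^2 + 17*v - 10) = (v - 2)*(v + 2)*(v^2 - 6*v + 5) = (v - 5)*(v - 2)*(v + 2)*(v - 1)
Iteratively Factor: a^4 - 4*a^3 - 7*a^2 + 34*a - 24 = (a + 3)*(a^3 - 7*a^2 + 14*a - 8) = (a - 4)*(a + 3)*(a^2 - 3*a + 2) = (a - 4)*(a - 2)*(a + 3)*(a - 1)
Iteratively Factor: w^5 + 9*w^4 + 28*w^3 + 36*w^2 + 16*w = (w + 1)*(w^4 + 8*w^3 + 20*w^2 + 16*w) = (w + 1)*(w + 2)*(w^3 + 6*w^2 + 8*w) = (w + 1)*(w + 2)^2*(w^2 + 4*w) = w*(w + 1)*(w + 2)^2*(w + 4)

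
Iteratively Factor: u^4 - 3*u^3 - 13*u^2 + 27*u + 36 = (u + 3)*(u^3 - 6*u^2 + 5*u + 12) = (u - 3)*(u + 3)*(u^2 - 3*u - 4) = (u - 4)*(u - 3)*(u + 3)*(u + 1)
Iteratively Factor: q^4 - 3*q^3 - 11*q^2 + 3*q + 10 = (q - 5)*(q^3 + 2*q^2 - q - 2) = (q - 5)*(q + 2)*(q^2 - 1) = (q - 5)*(q - 1)*(q + 2)*(q + 1)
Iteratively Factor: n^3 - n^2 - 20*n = (n - 5)*(n^2 + 4*n) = n*(n - 5)*(n + 4)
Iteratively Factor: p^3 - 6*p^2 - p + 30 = (p + 2)*(p^2 - 8*p + 15) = (p - 3)*(p + 2)*(p - 5)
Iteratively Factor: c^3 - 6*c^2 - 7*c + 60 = (c + 3)*(c^2 - 9*c + 20) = (c - 4)*(c + 3)*(c - 5)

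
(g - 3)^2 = g^2 - 6*g + 9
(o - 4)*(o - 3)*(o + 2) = o^3 - 5*o^2 - 2*o + 24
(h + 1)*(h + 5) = h^2 + 6*h + 5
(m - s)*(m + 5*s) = m^2 + 4*m*s - 5*s^2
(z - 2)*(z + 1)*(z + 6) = z^3 + 5*z^2 - 8*z - 12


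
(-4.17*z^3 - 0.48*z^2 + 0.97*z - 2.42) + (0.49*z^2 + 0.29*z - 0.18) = -4.17*z^3 + 0.01*z^2 + 1.26*z - 2.6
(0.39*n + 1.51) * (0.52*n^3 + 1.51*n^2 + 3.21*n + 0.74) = 0.2028*n^4 + 1.3741*n^3 + 3.532*n^2 + 5.1357*n + 1.1174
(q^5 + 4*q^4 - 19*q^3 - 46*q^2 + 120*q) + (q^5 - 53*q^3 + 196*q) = 2*q^5 + 4*q^4 - 72*q^3 - 46*q^2 + 316*q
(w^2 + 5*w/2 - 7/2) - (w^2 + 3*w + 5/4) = -w/2 - 19/4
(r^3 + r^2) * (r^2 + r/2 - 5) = r^5 + 3*r^4/2 - 9*r^3/2 - 5*r^2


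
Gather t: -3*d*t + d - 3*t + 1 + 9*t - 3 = d + t*(6 - 3*d) - 2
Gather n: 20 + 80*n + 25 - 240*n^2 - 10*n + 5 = -240*n^2 + 70*n + 50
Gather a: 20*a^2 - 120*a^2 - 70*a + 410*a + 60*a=-100*a^2 + 400*a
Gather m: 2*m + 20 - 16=2*m + 4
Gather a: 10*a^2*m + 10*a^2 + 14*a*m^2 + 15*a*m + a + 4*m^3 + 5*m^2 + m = a^2*(10*m + 10) + a*(14*m^2 + 15*m + 1) + 4*m^3 + 5*m^2 + m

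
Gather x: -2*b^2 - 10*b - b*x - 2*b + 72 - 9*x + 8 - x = -2*b^2 - 12*b + x*(-b - 10) + 80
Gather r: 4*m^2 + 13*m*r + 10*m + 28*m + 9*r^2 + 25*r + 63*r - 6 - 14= 4*m^2 + 38*m + 9*r^2 + r*(13*m + 88) - 20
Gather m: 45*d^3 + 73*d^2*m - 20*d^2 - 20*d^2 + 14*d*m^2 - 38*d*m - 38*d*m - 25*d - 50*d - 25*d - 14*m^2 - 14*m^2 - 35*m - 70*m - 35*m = 45*d^3 - 40*d^2 - 100*d + m^2*(14*d - 28) + m*(73*d^2 - 76*d - 140)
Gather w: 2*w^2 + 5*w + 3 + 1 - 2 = 2*w^2 + 5*w + 2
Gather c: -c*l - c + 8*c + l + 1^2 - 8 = c*(7 - l) + l - 7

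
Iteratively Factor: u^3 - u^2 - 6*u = (u - 3)*(u^2 + 2*u) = u*(u - 3)*(u + 2)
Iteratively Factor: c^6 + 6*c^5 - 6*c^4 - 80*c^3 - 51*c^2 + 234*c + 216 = (c + 3)*(c^5 + 3*c^4 - 15*c^3 - 35*c^2 + 54*c + 72) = (c + 3)^2*(c^4 - 15*c^2 + 10*c + 24) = (c + 3)^2*(c + 4)*(c^3 - 4*c^2 + c + 6) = (c - 3)*(c + 3)^2*(c + 4)*(c^2 - c - 2) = (c - 3)*(c - 2)*(c + 3)^2*(c + 4)*(c + 1)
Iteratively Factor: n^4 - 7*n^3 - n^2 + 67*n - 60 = (n - 5)*(n^3 - 2*n^2 - 11*n + 12) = (n - 5)*(n - 4)*(n^2 + 2*n - 3) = (n - 5)*(n - 4)*(n + 3)*(n - 1)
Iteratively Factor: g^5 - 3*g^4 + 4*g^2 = (g - 2)*(g^4 - g^3 - 2*g^2) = (g - 2)*(g + 1)*(g^3 - 2*g^2) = g*(g - 2)*(g + 1)*(g^2 - 2*g) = g*(g - 2)^2*(g + 1)*(g)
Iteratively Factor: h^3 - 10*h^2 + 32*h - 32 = (h - 2)*(h^2 - 8*h + 16) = (h - 4)*(h - 2)*(h - 4)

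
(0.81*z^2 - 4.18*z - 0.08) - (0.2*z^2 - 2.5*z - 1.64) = 0.61*z^2 - 1.68*z + 1.56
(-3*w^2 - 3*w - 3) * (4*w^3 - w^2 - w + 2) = -12*w^5 - 9*w^4 - 6*w^3 - 3*w - 6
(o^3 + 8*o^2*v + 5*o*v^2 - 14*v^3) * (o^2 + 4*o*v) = o^5 + 12*o^4*v + 37*o^3*v^2 + 6*o^2*v^3 - 56*o*v^4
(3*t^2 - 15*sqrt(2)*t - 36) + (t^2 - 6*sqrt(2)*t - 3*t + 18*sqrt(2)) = 4*t^2 - 21*sqrt(2)*t - 3*t - 36 + 18*sqrt(2)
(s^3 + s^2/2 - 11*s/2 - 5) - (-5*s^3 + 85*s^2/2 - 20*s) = 6*s^3 - 42*s^2 + 29*s/2 - 5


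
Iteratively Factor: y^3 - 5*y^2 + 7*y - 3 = (y - 1)*(y^2 - 4*y + 3) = (y - 1)^2*(y - 3)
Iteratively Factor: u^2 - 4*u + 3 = (u - 1)*(u - 3)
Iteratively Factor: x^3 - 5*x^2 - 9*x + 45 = (x + 3)*(x^2 - 8*x + 15) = (x - 5)*(x + 3)*(x - 3)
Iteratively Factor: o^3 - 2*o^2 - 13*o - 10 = (o + 1)*(o^2 - 3*o - 10) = (o - 5)*(o + 1)*(o + 2)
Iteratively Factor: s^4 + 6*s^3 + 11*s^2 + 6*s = (s)*(s^3 + 6*s^2 + 11*s + 6) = s*(s + 3)*(s^2 + 3*s + 2) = s*(s + 2)*(s + 3)*(s + 1)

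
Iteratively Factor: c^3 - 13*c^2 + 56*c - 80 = (c - 4)*(c^2 - 9*c + 20) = (c - 5)*(c - 4)*(c - 4)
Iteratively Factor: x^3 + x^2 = (x)*(x^2 + x) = x*(x + 1)*(x)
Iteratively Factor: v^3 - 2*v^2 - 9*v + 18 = (v - 3)*(v^2 + v - 6) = (v - 3)*(v + 3)*(v - 2)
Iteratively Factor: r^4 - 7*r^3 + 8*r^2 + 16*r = (r - 4)*(r^3 - 3*r^2 - 4*r) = r*(r - 4)*(r^2 - 3*r - 4) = r*(r - 4)^2*(r + 1)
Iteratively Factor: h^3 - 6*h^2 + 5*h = (h)*(h^2 - 6*h + 5) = h*(h - 5)*(h - 1)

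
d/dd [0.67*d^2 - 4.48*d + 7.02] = 1.34*d - 4.48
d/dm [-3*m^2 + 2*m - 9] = 2 - 6*m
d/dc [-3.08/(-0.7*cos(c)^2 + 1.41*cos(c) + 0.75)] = (4.312*cos(c) - 4.3428)*sin(c)/(-0.7*cos(c)^2 + 1.41*cos(c) + 0.75)^2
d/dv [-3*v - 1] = -3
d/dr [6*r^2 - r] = 12*r - 1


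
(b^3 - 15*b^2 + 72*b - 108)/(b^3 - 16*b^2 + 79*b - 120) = (b^2 - 12*b + 36)/(b^2 - 13*b + 40)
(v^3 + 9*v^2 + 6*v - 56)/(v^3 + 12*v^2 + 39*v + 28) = (v - 2)/(v + 1)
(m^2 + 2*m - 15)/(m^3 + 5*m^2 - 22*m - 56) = (m^2 + 2*m - 15)/(m^3 + 5*m^2 - 22*m - 56)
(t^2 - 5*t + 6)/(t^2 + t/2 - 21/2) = 2*(t - 2)/(2*t + 7)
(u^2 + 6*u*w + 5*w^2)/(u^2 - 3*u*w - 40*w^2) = (u + w)/(u - 8*w)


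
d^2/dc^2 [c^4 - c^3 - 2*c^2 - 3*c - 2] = 12*c^2 - 6*c - 4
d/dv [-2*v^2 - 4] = -4*v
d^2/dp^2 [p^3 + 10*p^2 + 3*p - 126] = 6*p + 20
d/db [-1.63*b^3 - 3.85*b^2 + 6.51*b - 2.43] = -4.89*b^2 - 7.7*b + 6.51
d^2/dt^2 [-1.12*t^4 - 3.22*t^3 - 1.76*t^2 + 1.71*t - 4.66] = -13.44*t^2 - 19.32*t - 3.52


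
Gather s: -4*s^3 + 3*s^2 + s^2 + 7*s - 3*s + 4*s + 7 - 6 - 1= -4*s^3 + 4*s^2 + 8*s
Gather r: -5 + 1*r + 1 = r - 4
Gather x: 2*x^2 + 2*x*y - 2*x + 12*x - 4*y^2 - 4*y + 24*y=2*x^2 + x*(2*y + 10) - 4*y^2 + 20*y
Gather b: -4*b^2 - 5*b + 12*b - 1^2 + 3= -4*b^2 + 7*b + 2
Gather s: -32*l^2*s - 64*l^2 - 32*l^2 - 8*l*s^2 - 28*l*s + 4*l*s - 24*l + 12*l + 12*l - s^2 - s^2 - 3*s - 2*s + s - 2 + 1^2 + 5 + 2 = -96*l^2 + s^2*(-8*l - 2) + s*(-32*l^2 - 24*l - 4) + 6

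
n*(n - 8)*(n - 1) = n^3 - 9*n^2 + 8*n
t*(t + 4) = t^2 + 4*t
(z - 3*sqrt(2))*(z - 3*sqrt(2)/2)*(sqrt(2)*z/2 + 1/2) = sqrt(2)*z^3/2 - 4*z^2 + 9*sqrt(2)*z/4 + 9/2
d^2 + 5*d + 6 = (d + 2)*(d + 3)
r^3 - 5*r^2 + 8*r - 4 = (r - 2)^2*(r - 1)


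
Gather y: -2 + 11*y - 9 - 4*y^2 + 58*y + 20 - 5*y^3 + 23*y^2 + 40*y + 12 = -5*y^3 + 19*y^2 + 109*y + 21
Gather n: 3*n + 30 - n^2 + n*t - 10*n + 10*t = -n^2 + n*(t - 7) + 10*t + 30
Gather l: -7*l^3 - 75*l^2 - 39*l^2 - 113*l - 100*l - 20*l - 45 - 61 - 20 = -7*l^3 - 114*l^2 - 233*l - 126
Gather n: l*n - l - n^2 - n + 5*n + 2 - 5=-l - n^2 + n*(l + 4) - 3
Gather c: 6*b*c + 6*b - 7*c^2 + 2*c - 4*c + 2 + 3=6*b - 7*c^2 + c*(6*b - 2) + 5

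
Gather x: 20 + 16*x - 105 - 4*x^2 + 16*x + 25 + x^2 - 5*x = -3*x^2 + 27*x - 60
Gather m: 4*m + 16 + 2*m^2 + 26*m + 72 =2*m^2 + 30*m + 88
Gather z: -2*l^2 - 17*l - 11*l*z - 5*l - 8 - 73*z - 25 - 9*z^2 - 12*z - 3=-2*l^2 - 22*l - 9*z^2 + z*(-11*l - 85) - 36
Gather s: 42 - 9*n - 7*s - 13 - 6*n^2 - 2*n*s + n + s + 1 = -6*n^2 - 8*n + s*(-2*n - 6) + 30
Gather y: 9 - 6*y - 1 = 8 - 6*y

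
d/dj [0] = 0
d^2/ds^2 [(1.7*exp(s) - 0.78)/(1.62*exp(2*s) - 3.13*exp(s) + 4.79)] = (4.46148000000001*exp(4*s) + 0.431892000000005*exp(3*s) - 67.284756*exp(2*s) + 42.056584*exp(s) + 27.310664)*exp(s)/(4.251528*exp(6*s) - 24.643116*exp(5*s) + 85.325562*exp(4*s) - 176.393341*exp(3*s) + 252.289779*exp(2*s) - 215.445099*exp(s) + 109.902239)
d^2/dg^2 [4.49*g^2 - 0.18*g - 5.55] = 8.98000000000000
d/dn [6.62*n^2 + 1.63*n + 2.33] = 13.24*n + 1.63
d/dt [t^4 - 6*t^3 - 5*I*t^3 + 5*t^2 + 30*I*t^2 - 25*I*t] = 4*t^3 + t^2*(-18 - 15*I) + t*(10 + 60*I) - 25*I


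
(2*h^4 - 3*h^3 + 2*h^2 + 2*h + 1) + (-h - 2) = 2*h^4 - 3*h^3 + 2*h^2 + h - 1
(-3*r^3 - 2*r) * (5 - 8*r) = 24*r^4 - 15*r^3 + 16*r^2 - 10*r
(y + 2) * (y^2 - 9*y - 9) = y^3 - 7*y^2 - 27*y - 18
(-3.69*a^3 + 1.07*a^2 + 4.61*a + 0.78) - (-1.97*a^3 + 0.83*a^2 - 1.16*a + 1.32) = -1.72*a^3 + 0.24*a^2 + 5.77*a - 0.54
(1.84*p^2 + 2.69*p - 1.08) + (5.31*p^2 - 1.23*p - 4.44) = 7.15*p^2 + 1.46*p - 5.52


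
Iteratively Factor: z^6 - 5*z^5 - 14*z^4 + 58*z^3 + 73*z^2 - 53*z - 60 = (z + 3)*(z^5 - 8*z^4 + 10*z^3 + 28*z^2 - 11*z - 20) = (z - 4)*(z + 3)*(z^4 - 4*z^3 - 6*z^2 + 4*z + 5) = (z - 5)*(z - 4)*(z + 3)*(z^3 + z^2 - z - 1) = (z - 5)*(z - 4)*(z + 1)*(z + 3)*(z^2 - 1) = (z - 5)*(z - 4)*(z - 1)*(z + 1)*(z + 3)*(z + 1)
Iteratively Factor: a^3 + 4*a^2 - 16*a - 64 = (a + 4)*(a^2 - 16) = (a - 4)*(a + 4)*(a + 4)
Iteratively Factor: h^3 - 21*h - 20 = (h - 5)*(h^2 + 5*h + 4) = (h - 5)*(h + 4)*(h + 1)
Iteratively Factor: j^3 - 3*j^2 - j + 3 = (j - 1)*(j^2 - 2*j - 3) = (j - 3)*(j - 1)*(j + 1)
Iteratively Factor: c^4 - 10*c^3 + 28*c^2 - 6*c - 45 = (c - 3)*(c^3 - 7*c^2 + 7*c + 15) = (c - 5)*(c - 3)*(c^2 - 2*c - 3) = (c - 5)*(c - 3)^2*(c + 1)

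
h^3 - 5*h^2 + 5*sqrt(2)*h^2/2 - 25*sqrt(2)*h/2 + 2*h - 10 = (h - 5)*(h + sqrt(2)/2)*(h + 2*sqrt(2))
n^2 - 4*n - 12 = (n - 6)*(n + 2)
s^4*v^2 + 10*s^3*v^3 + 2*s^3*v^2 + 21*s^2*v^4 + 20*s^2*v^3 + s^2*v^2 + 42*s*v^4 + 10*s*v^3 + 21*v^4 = (s + 3*v)*(s + 7*v)*(s*v + v)^2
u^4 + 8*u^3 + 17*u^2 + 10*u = u*(u + 1)*(u + 2)*(u + 5)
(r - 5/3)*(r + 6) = r^2 + 13*r/3 - 10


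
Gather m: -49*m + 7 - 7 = -49*m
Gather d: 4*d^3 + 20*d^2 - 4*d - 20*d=4*d^3 + 20*d^2 - 24*d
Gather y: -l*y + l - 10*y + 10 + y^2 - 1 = l + y^2 + y*(-l - 10) + 9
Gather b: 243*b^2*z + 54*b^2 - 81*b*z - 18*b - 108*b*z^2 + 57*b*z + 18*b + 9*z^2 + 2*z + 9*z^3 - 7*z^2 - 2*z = b^2*(243*z + 54) + b*(-108*z^2 - 24*z) + 9*z^3 + 2*z^2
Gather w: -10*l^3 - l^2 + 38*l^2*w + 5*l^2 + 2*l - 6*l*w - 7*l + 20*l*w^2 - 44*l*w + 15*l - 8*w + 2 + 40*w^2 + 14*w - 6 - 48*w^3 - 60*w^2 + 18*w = -10*l^3 + 4*l^2 + 10*l - 48*w^3 + w^2*(20*l - 20) + w*(38*l^2 - 50*l + 24) - 4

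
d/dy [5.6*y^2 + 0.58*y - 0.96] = 11.2*y + 0.58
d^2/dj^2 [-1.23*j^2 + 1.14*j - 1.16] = -2.46000000000000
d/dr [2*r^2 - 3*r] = 4*r - 3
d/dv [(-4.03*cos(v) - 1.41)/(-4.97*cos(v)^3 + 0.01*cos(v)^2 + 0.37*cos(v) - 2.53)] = (40.0582*cos(v)^3 + 20.9828*cos(v)^2 - 0.0282*cos(v) - 10.7176)*sin(v)/(24.7009*cos(v)^6 - 0.0994*cos(v)^5 - 3.6777*cos(v)^4 + 25.1556*cos(v)^3 + 0.0863*cos(v)^2 - 1.8722*cos(v) + 6.4009)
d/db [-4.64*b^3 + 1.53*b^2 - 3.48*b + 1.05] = -13.92*b^2 + 3.06*b - 3.48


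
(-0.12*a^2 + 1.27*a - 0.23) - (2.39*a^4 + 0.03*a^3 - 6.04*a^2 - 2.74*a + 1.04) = -2.39*a^4 - 0.03*a^3 + 5.92*a^2 + 4.01*a - 1.27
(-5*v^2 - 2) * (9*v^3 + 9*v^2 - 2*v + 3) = -45*v^5 - 45*v^4 - 8*v^3 - 33*v^2 + 4*v - 6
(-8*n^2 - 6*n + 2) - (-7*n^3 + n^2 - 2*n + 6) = 7*n^3 - 9*n^2 - 4*n - 4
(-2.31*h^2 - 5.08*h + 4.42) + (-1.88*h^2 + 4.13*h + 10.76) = -4.19*h^2 - 0.95*h + 15.18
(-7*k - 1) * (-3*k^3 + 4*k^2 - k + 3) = 21*k^4 - 25*k^3 + 3*k^2 - 20*k - 3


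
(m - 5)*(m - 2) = m^2 - 7*m + 10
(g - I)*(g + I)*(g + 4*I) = g^3 + 4*I*g^2 + g + 4*I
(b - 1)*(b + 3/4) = b^2 - b/4 - 3/4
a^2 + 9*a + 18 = (a + 3)*(a + 6)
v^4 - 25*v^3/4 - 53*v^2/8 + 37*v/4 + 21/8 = (v - 7)*(v - 1)*(v + 1/4)*(v + 3/2)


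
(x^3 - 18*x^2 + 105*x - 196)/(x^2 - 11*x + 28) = x - 7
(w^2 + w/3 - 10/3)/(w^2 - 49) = (3*w^2 + w - 10)/(3*(w^2 - 49))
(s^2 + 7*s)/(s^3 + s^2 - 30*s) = (s + 7)/(s^2 + s - 30)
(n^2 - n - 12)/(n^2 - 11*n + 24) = (n^2 - n - 12)/(n^2 - 11*n + 24)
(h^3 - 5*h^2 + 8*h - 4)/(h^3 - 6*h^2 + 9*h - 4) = (h^2 - 4*h + 4)/(h^2 - 5*h + 4)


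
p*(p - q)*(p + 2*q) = p^3 + p^2*q - 2*p*q^2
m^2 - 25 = (m - 5)*(m + 5)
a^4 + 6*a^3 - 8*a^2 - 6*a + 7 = (a - 1)^2*(a + 1)*(a + 7)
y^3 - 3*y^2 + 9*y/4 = y*(y - 3/2)^2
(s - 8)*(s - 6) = s^2 - 14*s + 48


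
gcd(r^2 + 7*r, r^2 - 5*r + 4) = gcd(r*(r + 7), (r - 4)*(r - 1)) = 1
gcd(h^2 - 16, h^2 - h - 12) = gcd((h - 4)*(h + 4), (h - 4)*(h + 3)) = h - 4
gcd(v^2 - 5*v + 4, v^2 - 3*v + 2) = v - 1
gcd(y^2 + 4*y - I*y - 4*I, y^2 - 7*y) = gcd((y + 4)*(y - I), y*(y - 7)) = 1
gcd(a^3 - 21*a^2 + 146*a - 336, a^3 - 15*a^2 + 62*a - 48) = a^2 - 14*a + 48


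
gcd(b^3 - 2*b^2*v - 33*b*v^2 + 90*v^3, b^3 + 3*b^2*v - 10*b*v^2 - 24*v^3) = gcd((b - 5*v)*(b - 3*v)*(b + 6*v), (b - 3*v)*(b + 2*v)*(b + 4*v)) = -b + 3*v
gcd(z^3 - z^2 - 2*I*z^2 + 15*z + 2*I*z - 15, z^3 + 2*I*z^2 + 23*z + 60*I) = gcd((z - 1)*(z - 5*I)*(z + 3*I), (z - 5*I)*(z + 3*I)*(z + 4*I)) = z^2 - 2*I*z + 15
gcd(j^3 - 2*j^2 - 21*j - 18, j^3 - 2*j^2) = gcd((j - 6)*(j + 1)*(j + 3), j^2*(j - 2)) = 1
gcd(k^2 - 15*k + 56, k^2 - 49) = k - 7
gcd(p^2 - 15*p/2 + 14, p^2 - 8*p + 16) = p - 4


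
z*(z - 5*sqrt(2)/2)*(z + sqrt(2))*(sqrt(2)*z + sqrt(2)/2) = sqrt(2)*z^4 - 3*z^3 + sqrt(2)*z^3/2 - 5*sqrt(2)*z^2 - 3*z^2/2 - 5*sqrt(2)*z/2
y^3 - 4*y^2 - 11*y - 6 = (y - 6)*(y + 1)^2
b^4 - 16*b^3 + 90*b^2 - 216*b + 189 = (b - 7)*(b - 3)^3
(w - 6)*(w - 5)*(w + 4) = w^3 - 7*w^2 - 14*w + 120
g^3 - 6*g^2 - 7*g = g*(g - 7)*(g + 1)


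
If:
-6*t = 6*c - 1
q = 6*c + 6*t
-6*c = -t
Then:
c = 1/42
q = 1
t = 1/7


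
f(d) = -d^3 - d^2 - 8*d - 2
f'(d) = -3*d^2 - 2*d - 8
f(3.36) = -78.10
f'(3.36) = -48.59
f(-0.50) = 1.88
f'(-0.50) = -7.75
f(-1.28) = 8.70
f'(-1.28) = -10.36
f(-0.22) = -0.28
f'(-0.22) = -7.71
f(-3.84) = 70.60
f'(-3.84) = -44.56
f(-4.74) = 119.95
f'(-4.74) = -65.92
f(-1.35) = 9.44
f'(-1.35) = -10.77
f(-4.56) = 108.51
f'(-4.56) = -61.26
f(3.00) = -62.00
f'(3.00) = -41.00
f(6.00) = -302.00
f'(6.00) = -128.00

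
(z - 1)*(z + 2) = z^2 + z - 2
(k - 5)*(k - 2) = k^2 - 7*k + 10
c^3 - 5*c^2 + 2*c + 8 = (c - 4)*(c - 2)*(c + 1)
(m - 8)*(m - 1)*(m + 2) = m^3 - 7*m^2 - 10*m + 16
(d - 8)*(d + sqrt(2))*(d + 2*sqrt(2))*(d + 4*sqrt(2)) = d^4 - 8*d^3 + 7*sqrt(2)*d^3 - 56*sqrt(2)*d^2 + 28*d^2 - 224*d + 16*sqrt(2)*d - 128*sqrt(2)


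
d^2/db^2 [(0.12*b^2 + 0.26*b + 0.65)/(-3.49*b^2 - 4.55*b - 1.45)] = (-2.522572*b^3 - 43.85883*b^2 - 54.03567*b - 17.4085)/(42.508549*b^6 + 166.258365*b^5 + 269.73861*b^4 + 232.348025*b^3 + 112.06905*b^2 + 28.699125*b + 3.048625)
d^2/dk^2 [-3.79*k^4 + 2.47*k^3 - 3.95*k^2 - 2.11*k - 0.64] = -45.48*k^2 + 14.82*k - 7.9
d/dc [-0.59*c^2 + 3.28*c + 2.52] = 3.28 - 1.18*c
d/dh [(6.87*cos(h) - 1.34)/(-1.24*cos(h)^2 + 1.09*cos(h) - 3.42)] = (-8.5188*cos(h)^2 + 3.3232*cos(h) + 22.0348)*sin(h)/(1.5376*cos(h)^4 - 2.7032*cos(h)^3 + 9.6697*cos(h)^2 - 7.4556*cos(h) + 11.6964)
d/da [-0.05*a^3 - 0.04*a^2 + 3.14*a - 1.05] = -0.15*a^2 - 0.08*a + 3.14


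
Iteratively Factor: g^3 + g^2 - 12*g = (g - 3)*(g^2 + 4*g) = (g - 3)*(g + 4)*(g)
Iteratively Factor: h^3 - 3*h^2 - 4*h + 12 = (h - 3)*(h^2 - 4) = (h - 3)*(h + 2)*(h - 2)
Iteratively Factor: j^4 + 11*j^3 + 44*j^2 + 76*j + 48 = (j + 2)*(j^3 + 9*j^2 + 26*j + 24) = (j + 2)*(j + 4)*(j^2 + 5*j + 6) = (j + 2)*(j + 3)*(j + 4)*(j + 2)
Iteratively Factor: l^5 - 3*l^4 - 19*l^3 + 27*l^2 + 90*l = (l - 3)*(l^4 - 19*l^2 - 30*l) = l*(l - 3)*(l^3 - 19*l - 30) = l*(l - 3)*(l + 2)*(l^2 - 2*l - 15) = l*(l - 5)*(l - 3)*(l + 2)*(l + 3)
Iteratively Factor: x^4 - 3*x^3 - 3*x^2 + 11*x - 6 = (x + 2)*(x^3 - 5*x^2 + 7*x - 3) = (x - 3)*(x + 2)*(x^2 - 2*x + 1) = (x - 3)*(x - 1)*(x + 2)*(x - 1)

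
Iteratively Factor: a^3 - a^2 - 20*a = (a + 4)*(a^2 - 5*a) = (a - 5)*(a + 4)*(a)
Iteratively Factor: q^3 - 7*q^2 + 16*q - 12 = (q - 3)*(q^2 - 4*q + 4) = (q - 3)*(q - 2)*(q - 2)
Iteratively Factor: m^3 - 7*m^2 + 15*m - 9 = (m - 1)*(m^2 - 6*m + 9) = (m - 3)*(m - 1)*(m - 3)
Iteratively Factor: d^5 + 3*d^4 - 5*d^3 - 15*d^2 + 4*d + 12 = (d + 1)*(d^4 + 2*d^3 - 7*d^2 - 8*d + 12) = (d + 1)*(d + 2)*(d^3 - 7*d + 6) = (d + 1)*(d + 2)*(d + 3)*(d^2 - 3*d + 2) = (d - 2)*(d + 1)*(d + 2)*(d + 3)*(d - 1)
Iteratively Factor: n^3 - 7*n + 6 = (n - 1)*(n^2 + n - 6) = (n - 1)*(n + 3)*(n - 2)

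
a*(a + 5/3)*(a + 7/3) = a^3 + 4*a^2 + 35*a/9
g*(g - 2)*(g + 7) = g^3 + 5*g^2 - 14*g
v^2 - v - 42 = (v - 7)*(v + 6)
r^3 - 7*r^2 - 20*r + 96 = (r - 8)*(r - 3)*(r + 4)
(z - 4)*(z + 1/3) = z^2 - 11*z/3 - 4/3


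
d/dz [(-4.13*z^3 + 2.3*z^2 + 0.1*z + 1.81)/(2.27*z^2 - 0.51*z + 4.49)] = (-9.3751*z^4 + 4.2126*z^3 - 57.0311*z^2 + 12.4366*z + 1.3721)/(5.1529*z^4 - 2.3154*z^3 + 20.6447*z^2 - 4.5798*z + 20.1601)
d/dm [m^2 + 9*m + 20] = 2*m + 9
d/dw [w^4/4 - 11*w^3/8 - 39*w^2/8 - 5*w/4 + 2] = w^3 - 33*w^2/8 - 39*w/4 - 5/4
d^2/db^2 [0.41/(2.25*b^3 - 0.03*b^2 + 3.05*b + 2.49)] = ((0.0246 - 5.535*b)*(2.25*b^3 - 0.03*b^2 + 3.05*b + 2.49) + 0.41*(6.75*b^2 - 0.06*b + 3.05)*(13.5*b^2 - 0.12*b + 6.1))/(2.25*b^3 - 0.03*b^2 + 3.05*b + 2.49)^3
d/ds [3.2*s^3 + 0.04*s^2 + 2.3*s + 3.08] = 9.6*s^2 + 0.08*s + 2.3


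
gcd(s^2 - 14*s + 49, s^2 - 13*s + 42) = s - 7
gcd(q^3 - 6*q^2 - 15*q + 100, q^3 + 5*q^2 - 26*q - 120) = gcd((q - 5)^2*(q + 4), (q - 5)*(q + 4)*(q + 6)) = q^2 - q - 20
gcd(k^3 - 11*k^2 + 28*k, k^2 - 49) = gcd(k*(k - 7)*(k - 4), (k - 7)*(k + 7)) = k - 7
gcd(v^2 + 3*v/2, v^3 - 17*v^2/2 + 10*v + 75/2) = v + 3/2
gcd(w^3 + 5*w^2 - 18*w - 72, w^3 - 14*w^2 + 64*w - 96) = w - 4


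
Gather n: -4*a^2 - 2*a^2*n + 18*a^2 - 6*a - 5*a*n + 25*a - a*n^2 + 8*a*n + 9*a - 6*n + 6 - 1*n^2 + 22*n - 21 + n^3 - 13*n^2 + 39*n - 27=14*a^2 + 28*a + n^3 + n^2*(-a - 14) + n*(-2*a^2 + 3*a + 55) - 42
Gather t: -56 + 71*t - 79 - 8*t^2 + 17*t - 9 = -8*t^2 + 88*t - 144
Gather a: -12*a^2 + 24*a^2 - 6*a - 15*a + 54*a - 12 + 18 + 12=12*a^2 + 33*a + 18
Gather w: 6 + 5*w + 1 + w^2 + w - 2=w^2 + 6*w + 5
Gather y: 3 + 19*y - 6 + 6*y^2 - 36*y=6*y^2 - 17*y - 3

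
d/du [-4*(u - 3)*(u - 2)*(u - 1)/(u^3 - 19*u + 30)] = -24/(u^2 + 10*u + 25)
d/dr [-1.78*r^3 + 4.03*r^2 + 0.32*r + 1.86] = -5.34*r^2 + 8.06*r + 0.32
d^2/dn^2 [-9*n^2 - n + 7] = -18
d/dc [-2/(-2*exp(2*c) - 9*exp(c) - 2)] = (-8*exp(c) - 18)*exp(c)/(2*exp(2*c) + 9*exp(c) + 2)^2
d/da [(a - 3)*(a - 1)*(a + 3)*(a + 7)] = 4*a^3 + 18*a^2 - 32*a - 54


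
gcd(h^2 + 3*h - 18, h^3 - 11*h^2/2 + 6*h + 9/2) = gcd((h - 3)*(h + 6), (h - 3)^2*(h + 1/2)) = h - 3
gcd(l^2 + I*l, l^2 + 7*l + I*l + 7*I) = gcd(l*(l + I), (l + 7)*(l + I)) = l + I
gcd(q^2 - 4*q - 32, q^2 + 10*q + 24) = q + 4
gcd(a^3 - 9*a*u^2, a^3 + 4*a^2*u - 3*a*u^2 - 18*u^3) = a + 3*u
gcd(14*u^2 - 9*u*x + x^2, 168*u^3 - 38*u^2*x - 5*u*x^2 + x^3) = -7*u + x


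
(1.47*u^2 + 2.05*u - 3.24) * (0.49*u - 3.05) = 0.7203*u^3 - 3.479*u^2 - 7.8401*u + 9.882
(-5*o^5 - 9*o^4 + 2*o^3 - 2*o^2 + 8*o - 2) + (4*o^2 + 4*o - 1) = -5*o^5 - 9*o^4 + 2*o^3 + 2*o^2 + 12*o - 3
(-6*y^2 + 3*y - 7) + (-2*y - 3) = -6*y^2 + y - 10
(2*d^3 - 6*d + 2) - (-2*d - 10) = 2*d^3 - 4*d + 12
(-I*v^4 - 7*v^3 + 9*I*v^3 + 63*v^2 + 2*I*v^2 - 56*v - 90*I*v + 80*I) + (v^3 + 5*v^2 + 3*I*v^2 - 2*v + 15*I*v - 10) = -I*v^4 - 6*v^3 + 9*I*v^3 + 68*v^2 + 5*I*v^2 - 58*v - 75*I*v - 10 + 80*I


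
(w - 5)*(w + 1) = w^2 - 4*w - 5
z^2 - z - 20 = (z - 5)*(z + 4)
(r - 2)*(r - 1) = r^2 - 3*r + 2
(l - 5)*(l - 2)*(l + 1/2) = l^3 - 13*l^2/2 + 13*l/2 + 5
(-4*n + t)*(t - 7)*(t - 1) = -4*n*t^2 + 32*n*t - 28*n + t^3 - 8*t^2 + 7*t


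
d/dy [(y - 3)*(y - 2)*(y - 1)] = 3*y^2 - 12*y + 11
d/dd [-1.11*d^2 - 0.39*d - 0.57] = -2.22*d - 0.39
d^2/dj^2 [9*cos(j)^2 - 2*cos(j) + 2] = 2*cos(j) - 18*cos(2*j)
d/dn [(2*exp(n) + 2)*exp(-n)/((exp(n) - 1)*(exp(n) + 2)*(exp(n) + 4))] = 2*(-3*exp(4*n) - 14*exp(3*n) - 17*exp(2*n) - 4*exp(n) + 8)*exp(-n)/(exp(6*n) + 10*exp(5*n) + 29*exp(4*n) + 4*exp(3*n) - 76*exp(2*n) - 32*exp(n) + 64)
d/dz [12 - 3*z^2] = -6*z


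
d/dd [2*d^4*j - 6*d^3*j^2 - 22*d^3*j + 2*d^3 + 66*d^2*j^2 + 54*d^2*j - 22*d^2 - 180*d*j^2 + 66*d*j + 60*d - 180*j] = 8*d^3*j - 18*d^2*j^2 - 66*d^2*j + 6*d^2 + 132*d*j^2 + 108*d*j - 44*d - 180*j^2 + 66*j + 60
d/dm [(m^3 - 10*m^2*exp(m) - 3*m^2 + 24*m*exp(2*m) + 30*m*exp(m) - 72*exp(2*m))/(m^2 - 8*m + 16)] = (-10*m^3*exp(m) + m^3 + 48*m^2*exp(2*m) + 70*m^2*exp(m) - 12*m^2 - 360*m*exp(2*m) - 70*m*exp(m) + 24*m + 624*exp(2*m) - 120*exp(m))/(m^3 - 12*m^2 + 48*m - 64)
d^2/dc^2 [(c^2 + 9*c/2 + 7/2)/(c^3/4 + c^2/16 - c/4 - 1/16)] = 16*(32*c^3 + 336*c^2 - 228*c + 85)/(64*c^6 - 144*c^5 + 60*c^4 + 45*c^3 - 15*c^2 - 9*c - 1)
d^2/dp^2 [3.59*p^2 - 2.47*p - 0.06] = 7.18000000000000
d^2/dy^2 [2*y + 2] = 0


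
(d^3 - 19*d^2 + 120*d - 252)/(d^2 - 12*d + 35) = (d^2 - 12*d + 36)/(d - 5)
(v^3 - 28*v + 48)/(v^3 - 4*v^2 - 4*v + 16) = (v + 6)/(v + 2)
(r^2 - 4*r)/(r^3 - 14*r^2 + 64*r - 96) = r/(r^2 - 10*r + 24)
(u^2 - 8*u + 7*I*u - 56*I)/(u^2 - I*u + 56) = (u - 8)/(u - 8*I)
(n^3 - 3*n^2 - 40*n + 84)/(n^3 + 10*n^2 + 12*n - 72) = (n - 7)/(n + 6)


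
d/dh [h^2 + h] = 2*h + 1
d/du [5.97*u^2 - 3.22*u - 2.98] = 11.94*u - 3.22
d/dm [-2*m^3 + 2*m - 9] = 2 - 6*m^2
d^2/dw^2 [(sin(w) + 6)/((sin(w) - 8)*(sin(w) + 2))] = (-sin(w)^5 - 30*sin(w)^4 + 14*sin(w)^3 - 468*sin(w)^2 + 200*sin(w) + 432)/((sin(w) - 8)^3*(sin(w) + 2)^3)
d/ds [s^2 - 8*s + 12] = 2*s - 8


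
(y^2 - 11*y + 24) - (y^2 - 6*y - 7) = 31 - 5*y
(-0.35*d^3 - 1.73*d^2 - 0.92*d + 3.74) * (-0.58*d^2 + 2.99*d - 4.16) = 0.203*d^5 - 0.0431000000000001*d^4 - 3.1831*d^3 + 2.2768*d^2 + 15.0098*d - 15.5584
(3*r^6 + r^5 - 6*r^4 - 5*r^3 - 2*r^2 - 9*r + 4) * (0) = 0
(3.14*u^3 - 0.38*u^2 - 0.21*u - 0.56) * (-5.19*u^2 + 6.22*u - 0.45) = -16.2966*u^5 + 21.503*u^4 - 2.6867*u^3 + 1.7712*u^2 - 3.3887*u + 0.252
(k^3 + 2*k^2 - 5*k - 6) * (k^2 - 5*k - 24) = k^5 - 3*k^4 - 39*k^3 - 29*k^2 + 150*k + 144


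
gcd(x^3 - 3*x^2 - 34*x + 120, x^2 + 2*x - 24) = x^2 + 2*x - 24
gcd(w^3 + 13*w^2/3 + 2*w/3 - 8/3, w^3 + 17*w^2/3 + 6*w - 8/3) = w + 4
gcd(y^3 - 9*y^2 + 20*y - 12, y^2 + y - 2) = y - 1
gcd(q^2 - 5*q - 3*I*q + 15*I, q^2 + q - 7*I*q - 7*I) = 1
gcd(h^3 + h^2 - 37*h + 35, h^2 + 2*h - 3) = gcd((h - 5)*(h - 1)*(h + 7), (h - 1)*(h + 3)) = h - 1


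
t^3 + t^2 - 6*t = t*(t - 2)*(t + 3)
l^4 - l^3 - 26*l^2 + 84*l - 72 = (l - 3)*(l - 2)^2*(l + 6)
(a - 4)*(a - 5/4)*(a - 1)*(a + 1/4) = a^4 - 6*a^3 + 139*a^2/16 - 39*a/16 - 5/4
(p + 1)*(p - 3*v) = p^2 - 3*p*v + p - 3*v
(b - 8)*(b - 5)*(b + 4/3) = b^3 - 35*b^2/3 + 68*b/3 + 160/3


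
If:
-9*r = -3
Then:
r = 1/3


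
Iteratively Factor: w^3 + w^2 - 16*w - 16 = (w - 4)*(w^2 + 5*w + 4) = (w - 4)*(w + 4)*(w + 1)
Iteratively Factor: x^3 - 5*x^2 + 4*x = (x)*(x^2 - 5*x + 4) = x*(x - 4)*(x - 1)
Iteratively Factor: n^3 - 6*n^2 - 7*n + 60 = (n - 4)*(n^2 - 2*n - 15) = (n - 4)*(n + 3)*(n - 5)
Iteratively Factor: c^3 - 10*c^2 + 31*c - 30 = (c - 3)*(c^2 - 7*c + 10) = (c - 5)*(c - 3)*(c - 2)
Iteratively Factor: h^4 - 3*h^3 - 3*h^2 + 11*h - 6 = (h - 1)*(h^3 - 2*h^2 - 5*h + 6) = (h - 1)^2*(h^2 - h - 6) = (h - 3)*(h - 1)^2*(h + 2)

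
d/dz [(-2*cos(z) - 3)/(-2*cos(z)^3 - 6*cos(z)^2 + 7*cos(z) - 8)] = 4*(8*cos(z)^3 + 30*cos(z)^2 + 36*cos(z) - 37)*sin(z)/(-12*sin(z)^2 - 11*cos(z) + cos(3*z) + 28)^2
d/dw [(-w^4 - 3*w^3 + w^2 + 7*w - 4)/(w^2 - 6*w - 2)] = (-2*w^5 + 15*w^4 + 44*w^3 + 5*w^2 + 4*w - 38)/(w^4 - 12*w^3 + 32*w^2 + 24*w + 4)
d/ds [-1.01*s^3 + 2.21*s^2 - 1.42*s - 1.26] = -3.03*s^2 + 4.42*s - 1.42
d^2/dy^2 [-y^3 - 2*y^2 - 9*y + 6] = -6*y - 4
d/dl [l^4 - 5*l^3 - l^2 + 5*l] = 4*l^3 - 15*l^2 - 2*l + 5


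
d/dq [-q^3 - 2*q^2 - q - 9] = -3*q^2 - 4*q - 1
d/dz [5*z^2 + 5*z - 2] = 10*z + 5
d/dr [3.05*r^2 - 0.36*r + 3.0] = 6.1*r - 0.36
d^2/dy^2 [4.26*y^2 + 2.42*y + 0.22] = 8.52000000000000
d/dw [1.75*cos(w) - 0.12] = -1.75*sin(w)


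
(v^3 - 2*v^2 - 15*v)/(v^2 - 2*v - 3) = v*(-v^2 + 2*v + 15)/(-v^2 + 2*v + 3)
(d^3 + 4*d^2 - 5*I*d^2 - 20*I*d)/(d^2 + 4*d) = d - 5*I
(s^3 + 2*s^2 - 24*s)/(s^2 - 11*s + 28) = s*(s + 6)/(s - 7)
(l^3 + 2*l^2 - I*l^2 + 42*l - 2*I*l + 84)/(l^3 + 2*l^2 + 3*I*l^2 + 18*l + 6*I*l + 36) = (l - 7*I)/(l - 3*I)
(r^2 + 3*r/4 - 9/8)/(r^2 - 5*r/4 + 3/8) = (2*r + 3)/(2*r - 1)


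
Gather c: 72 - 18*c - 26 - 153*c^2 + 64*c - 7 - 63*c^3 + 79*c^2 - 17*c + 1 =-63*c^3 - 74*c^2 + 29*c + 40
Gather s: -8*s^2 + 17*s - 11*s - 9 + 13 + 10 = -8*s^2 + 6*s + 14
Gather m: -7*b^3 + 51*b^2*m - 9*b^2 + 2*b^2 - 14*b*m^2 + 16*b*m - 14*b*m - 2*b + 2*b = -7*b^3 - 7*b^2 - 14*b*m^2 + m*(51*b^2 + 2*b)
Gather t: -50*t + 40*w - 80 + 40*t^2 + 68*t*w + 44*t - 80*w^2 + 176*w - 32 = 40*t^2 + t*(68*w - 6) - 80*w^2 + 216*w - 112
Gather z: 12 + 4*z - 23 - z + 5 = 3*z - 6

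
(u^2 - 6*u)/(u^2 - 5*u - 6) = u/(u + 1)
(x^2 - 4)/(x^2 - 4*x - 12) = (x - 2)/(x - 6)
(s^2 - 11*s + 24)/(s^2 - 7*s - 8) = (s - 3)/(s + 1)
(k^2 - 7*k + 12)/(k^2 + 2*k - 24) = (k - 3)/(k + 6)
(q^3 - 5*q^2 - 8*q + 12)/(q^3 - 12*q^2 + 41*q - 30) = (q + 2)/(q - 5)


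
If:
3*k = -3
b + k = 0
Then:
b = 1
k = -1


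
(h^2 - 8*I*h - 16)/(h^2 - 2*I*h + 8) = (h - 4*I)/(h + 2*I)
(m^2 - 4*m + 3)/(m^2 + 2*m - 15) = (m - 1)/(m + 5)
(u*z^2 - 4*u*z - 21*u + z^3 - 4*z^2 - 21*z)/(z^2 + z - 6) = (u*z - 7*u + z^2 - 7*z)/(z - 2)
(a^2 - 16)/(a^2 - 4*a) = (a + 4)/a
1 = 1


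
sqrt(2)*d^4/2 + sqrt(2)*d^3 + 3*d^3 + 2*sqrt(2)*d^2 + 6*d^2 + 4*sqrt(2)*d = d*(d + 2)*(d + 2*sqrt(2))*(sqrt(2)*d/2 + 1)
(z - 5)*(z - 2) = z^2 - 7*z + 10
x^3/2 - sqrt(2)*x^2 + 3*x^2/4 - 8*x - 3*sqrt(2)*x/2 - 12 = (x/2 + sqrt(2))*(x + 3/2)*(x - 4*sqrt(2))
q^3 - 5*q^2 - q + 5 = (q - 5)*(q - 1)*(q + 1)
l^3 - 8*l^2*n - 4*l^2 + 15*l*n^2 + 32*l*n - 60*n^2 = (l - 4)*(l - 5*n)*(l - 3*n)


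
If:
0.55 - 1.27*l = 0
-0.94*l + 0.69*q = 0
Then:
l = 0.43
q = 0.59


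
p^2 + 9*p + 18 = (p + 3)*(p + 6)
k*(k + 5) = k^2 + 5*k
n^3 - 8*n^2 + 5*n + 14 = (n - 7)*(n - 2)*(n + 1)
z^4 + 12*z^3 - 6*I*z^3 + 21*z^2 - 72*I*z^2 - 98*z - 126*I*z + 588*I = (z - 2)*(z + 7)^2*(z - 6*I)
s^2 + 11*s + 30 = (s + 5)*(s + 6)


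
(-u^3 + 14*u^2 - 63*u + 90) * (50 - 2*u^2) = 2*u^5 - 28*u^4 + 76*u^3 + 520*u^2 - 3150*u + 4500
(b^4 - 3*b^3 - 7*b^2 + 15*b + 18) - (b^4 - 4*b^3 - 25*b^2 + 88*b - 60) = b^3 + 18*b^2 - 73*b + 78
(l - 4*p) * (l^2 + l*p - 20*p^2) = l^3 - 3*l^2*p - 24*l*p^2 + 80*p^3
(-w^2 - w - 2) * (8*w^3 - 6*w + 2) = -8*w^5 - 8*w^4 - 10*w^3 + 4*w^2 + 10*w - 4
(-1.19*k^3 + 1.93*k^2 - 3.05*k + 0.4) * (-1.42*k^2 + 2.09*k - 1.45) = 1.6898*k^5 - 5.2277*k^4 + 10.0902*k^3 - 9.741*k^2 + 5.2585*k - 0.58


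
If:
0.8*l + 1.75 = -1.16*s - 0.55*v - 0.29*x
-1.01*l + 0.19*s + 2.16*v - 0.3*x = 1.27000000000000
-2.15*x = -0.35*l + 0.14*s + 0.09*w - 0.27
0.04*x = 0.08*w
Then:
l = 4.44765941857208*x - 1.09931426847402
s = -4.55942288214124*x - 0.819714242613624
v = 2.61964183350214*x + 0.146036247656402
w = 0.5*x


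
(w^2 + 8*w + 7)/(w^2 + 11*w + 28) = (w + 1)/(w + 4)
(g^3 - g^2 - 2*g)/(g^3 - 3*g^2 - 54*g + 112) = g*(g + 1)/(g^2 - g - 56)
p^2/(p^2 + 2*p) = p/(p + 2)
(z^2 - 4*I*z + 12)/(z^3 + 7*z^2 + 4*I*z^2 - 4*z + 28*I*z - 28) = (z - 6*I)/(z^2 + z*(7 + 2*I) + 14*I)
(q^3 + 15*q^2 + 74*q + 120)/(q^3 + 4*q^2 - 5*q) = (q^2 + 10*q + 24)/(q*(q - 1))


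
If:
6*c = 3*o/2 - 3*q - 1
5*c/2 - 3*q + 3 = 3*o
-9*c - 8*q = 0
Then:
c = -8/5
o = -32/15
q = 9/5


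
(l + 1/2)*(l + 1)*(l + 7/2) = l^3 + 5*l^2 + 23*l/4 + 7/4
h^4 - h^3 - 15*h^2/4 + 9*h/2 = h*(h - 3/2)^2*(h + 2)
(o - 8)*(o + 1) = o^2 - 7*o - 8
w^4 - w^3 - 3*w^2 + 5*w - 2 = (w - 1)^3*(w + 2)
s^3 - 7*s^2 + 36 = (s - 6)*(s - 3)*(s + 2)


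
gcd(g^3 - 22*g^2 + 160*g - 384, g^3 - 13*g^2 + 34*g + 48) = g^2 - 14*g + 48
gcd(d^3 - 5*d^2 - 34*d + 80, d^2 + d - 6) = d - 2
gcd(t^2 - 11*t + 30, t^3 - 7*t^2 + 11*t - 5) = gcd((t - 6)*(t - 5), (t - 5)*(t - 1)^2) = t - 5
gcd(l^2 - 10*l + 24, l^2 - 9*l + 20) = l - 4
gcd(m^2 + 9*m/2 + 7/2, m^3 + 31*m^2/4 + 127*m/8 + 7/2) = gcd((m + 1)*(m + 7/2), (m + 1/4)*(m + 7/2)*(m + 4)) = m + 7/2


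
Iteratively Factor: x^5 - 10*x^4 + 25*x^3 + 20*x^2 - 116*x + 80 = (x - 2)*(x^4 - 8*x^3 + 9*x^2 + 38*x - 40) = (x - 2)*(x + 2)*(x^3 - 10*x^2 + 29*x - 20) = (x - 2)*(x - 1)*(x + 2)*(x^2 - 9*x + 20) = (x - 4)*(x - 2)*(x - 1)*(x + 2)*(x - 5)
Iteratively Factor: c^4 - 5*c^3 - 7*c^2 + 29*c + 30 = (c - 5)*(c^3 - 7*c - 6) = (c - 5)*(c + 2)*(c^2 - 2*c - 3) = (c - 5)*(c + 1)*(c + 2)*(c - 3)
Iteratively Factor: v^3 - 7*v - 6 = (v + 1)*(v^2 - v - 6) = (v + 1)*(v + 2)*(v - 3)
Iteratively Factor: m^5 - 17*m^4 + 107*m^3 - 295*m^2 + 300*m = (m - 5)*(m^4 - 12*m^3 + 47*m^2 - 60*m) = (m - 5)^2*(m^3 - 7*m^2 + 12*m) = (m - 5)^2*(m - 4)*(m^2 - 3*m) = (m - 5)^2*(m - 4)*(m - 3)*(m)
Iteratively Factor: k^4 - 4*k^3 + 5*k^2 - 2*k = (k)*(k^3 - 4*k^2 + 5*k - 2) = k*(k - 1)*(k^2 - 3*k + 2) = k*(k - 1)^2*(k - 2)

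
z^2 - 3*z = z*(z - 3)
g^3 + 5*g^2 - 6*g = g*(g - 1)*(g + 6)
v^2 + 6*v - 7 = (v - 1)*(v + 7)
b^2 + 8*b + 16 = (b + 4)^2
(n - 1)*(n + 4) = n^2 + 3*n - 4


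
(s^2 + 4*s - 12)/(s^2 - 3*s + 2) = (s + 6)/(s - 1)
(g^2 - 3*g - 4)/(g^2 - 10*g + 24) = (g + 1)/(g - 6)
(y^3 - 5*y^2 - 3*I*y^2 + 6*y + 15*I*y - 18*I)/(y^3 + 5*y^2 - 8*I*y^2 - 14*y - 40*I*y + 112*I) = (y^2 - 3*y*(1 + I) + 9*I)/(y^2 + y*(7 - 8*I) - 56*I)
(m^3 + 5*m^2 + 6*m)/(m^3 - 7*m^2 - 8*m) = (m^2 + 5*m + 6)/(m^2 - 7*m - 8)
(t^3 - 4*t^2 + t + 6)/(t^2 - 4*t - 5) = (t^2 - 5*t + 6)/(t - 5)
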